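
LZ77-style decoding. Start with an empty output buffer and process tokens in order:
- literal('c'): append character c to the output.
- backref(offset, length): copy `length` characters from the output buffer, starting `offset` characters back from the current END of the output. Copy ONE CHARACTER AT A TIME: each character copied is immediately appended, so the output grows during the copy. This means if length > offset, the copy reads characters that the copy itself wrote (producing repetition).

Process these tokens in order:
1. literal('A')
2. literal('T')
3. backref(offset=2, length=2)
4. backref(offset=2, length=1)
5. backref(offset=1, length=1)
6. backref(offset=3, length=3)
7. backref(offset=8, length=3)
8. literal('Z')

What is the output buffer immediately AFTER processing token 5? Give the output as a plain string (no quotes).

Answer: ATATAA

Derivation:
Token 1: literal('A'). Output: "A"
Token 2: literal('T'). Output: "AT"
Token 3: backref(off=2, len=2). Copied 'AT' from pos 0. Output: "ATAT"
Token 4: backref(off=2, len=1). Copied 'A' from pos 2. Output: "ATATA"
Token 5: backref(off=1, len=1). Copied 'A' from pos 4. Output: "ATATAA"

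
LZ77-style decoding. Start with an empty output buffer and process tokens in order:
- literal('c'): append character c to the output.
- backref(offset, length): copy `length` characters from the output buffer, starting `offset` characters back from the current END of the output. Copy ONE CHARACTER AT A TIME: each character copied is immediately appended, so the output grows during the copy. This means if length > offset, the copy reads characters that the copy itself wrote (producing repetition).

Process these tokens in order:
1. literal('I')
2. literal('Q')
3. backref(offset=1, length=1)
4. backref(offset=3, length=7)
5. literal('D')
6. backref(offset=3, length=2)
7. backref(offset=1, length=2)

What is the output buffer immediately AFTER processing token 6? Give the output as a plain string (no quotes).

Token 1: literal('I'). Output: "I"
Token 2: literal('Q'). Output: "IQ"
Token 3: backref(off=1, len=1). Copied 'Q' from pos 1. Output: "IQQ"
Token 4: backref(off=3, len=7) (overlapping!). Copied 'IQQIQQI' from pos 0. Output: "IQQIQQIQQI"
Token 5: literal('D'). Output: "IQQIQQIQQID"
Token 6: backref(off=3, len=2). Copied 'QI' from pos 8. Output: "IQQIQQIQQIDQI"

Answer: IQQIQQIQQIDQI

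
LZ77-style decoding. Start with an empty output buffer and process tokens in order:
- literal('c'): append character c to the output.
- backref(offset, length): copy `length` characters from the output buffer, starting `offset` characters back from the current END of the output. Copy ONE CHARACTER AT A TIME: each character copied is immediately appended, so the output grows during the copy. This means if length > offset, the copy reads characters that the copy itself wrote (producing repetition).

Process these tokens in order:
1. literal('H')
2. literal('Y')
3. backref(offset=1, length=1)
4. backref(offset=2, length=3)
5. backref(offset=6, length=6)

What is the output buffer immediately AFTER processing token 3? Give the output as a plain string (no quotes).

Token 1: literal('H'). Output: "H"
Token 2: literal('Y'). Output: "HY"
Token 3: backref(off=1, len=1). Copied 'Y' from pos 1. Output: "HYY"

Answer: HYY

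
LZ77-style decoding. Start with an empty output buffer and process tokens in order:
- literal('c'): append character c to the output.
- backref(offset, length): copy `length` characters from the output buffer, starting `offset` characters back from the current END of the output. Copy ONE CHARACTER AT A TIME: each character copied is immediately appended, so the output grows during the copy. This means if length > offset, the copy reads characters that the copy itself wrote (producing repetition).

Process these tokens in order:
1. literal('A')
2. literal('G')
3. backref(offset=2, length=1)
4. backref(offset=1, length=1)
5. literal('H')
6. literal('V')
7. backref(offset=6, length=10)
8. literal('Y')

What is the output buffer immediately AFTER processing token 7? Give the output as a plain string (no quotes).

Token 1: literal('A'). Output: "A"
Token 2: literal('G'). Output: "AG"
Token 3: backref(off=2, len=1). Copied 'A' from pos 0. Output: "AGA"
Token 4: backref(off=1, len=1). Copied 'A' from pos 2. Output: "AGAA"
Token 5: literal('H'). Output: "AGAAH"
Token 6: literal('V'). Output: "AGAAHV"
Token 7: backref(off=6, len=10) (overlapping!). Copied 'AGAAHVAGAA' from pos 0. Output: "AGAAHVAGAAHVAGAA"

Answer: AGAAHVAGAAHVAGAA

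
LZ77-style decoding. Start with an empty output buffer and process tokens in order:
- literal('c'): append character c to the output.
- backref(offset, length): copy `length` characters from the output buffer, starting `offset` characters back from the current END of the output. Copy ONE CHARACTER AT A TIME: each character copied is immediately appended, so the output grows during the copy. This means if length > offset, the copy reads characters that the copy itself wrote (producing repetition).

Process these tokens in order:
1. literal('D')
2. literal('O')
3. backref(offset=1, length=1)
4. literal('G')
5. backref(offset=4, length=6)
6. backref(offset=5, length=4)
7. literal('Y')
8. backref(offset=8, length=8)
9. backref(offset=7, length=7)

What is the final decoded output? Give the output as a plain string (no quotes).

Token 1: literal('D'). Output: "D"
Token 2: literal('O'). Output: "DO"
Token 3: backref(off=1, len=1). Copied 'O' from pos 1. Output: "DOO"
Token 4: literal('G'). Output: "DOOG"
Token 5: backref(off=4, len=6) (overlapping!). Copied 'DOOGDO' from pos 0. Output: "DOOGDOOGDO"
Token 6: backref(off=5, len=4). Copied 'OOGD' from pos 5. Output: "DOOGDOOGDOOOGD"
Token 7: literal('Y'). Output: "DOOGDOOGDOOOGDY"
Token 8: backref(off=8, len=8). Copied 'GDOOOGDY' from pos 7. Output: "DOOGDOOGDOOOGDYGDOOOGDY"
Token 9: backref(off=7, len=7). Copied 'DOOOGDY' from pos 16. Output: "DOOGDOOGDOOOGDYGDOOOGDYDOOOGDY"

Answer: DOOGDOOGDOOOGDYGDOOOGDYDOOOGDY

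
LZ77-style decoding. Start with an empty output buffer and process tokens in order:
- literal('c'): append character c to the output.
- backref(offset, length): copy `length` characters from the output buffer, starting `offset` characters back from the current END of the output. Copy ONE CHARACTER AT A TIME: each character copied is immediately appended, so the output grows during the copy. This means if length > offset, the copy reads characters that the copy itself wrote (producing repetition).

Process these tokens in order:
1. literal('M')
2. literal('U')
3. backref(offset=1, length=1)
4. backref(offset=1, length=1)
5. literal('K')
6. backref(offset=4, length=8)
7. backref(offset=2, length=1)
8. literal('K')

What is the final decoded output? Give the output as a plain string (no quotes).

Token 1: literal('M'). Output: "M"
Token 2: literal('U'). Output: "MU"
Token 3: backref(off=1, len=1). Copied 'U' from pos 1. Output: "MUU"
Token 4: backref(off=1, len=1). Copied 'U' from pos 2. Output: "MUUU"
Token 5: literal('K'). Output: "MUUUK"
Token 6: backref(off=4, len=8) (overlapping!). Copied 'UUUKUUUK' from pos 1. Output: "MUUUKUUUKUUUK"
Token 7: backref(off=2, len=1). Copied 'U' from pos 11. Output: "MUUUKUUUKUUUKU"
Token 8: literal('K'). Output: "MUUUKUUUKUUUKUK"

Answer: MUUUKUUUKUUUKUK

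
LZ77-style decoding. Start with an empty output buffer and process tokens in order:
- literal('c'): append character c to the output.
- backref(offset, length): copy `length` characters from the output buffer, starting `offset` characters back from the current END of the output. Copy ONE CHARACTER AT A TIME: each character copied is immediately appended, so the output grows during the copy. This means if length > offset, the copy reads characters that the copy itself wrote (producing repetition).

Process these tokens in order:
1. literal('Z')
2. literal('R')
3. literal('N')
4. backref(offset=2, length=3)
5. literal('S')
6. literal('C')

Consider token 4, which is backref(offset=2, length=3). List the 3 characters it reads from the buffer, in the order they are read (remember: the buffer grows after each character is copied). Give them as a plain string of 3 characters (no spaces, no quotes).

Token 1: literal('Z'). Output: "Z"
Token 2: literal('R'). Output: "ZR"
Token 3: literal('N'). Output: "ZRN"
Token 4: backref(off=2, len=3). Buffer before: "ZRN" (len 3)
  byte 1: read out[1]='R', append. Buffer now: "ZRNR"
  byte 2: read out[2]='N', append. Buffer now: "ZRNRN"
  byte 3: read out[3]='R', append. Buffer now: "ZRNRNR"

Answer: RNR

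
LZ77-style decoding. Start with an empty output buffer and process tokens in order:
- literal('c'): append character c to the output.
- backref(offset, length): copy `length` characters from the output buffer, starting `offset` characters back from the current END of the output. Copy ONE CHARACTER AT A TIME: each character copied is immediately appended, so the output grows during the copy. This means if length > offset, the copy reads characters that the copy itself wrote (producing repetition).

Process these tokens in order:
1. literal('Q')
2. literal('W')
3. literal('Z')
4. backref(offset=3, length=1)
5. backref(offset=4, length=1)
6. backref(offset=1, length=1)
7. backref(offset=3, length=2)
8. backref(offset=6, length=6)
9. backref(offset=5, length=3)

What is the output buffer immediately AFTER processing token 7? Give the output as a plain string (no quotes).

Token 1: literal('Q'). Output: "Q"
Token 2: literal('W'). Output: "QW"
Token 3: literal('Z'). Output: "QWZ"
Token 4: backref(off=3, len=1). Copied 'Q' from pos 0. Output: "QWZQ"
Token 5: backref(off=4, len=1). Copied 'Q' from pos 0. Output: "QWZQQ"
Token 6: backref(off=1, len=1). Copied 'Q' from pos 4. Output: "QWZQQQ"
Token 7: backref(off=3, len=2). Copied 'QQ' from pos 3. Output: "QWZQQQQQ"

Answer: QWZQQQQQ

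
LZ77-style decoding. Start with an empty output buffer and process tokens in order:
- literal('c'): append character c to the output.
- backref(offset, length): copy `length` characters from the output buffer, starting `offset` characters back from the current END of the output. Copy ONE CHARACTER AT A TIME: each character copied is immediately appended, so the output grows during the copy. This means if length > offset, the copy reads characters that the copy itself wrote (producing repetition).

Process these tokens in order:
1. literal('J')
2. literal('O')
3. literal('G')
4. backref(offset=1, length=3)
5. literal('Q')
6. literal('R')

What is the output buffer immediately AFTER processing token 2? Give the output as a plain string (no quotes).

Token 1: literal('J'). Output: "J"
Token 2: literal('O'). Output: "JO"

Answer: JO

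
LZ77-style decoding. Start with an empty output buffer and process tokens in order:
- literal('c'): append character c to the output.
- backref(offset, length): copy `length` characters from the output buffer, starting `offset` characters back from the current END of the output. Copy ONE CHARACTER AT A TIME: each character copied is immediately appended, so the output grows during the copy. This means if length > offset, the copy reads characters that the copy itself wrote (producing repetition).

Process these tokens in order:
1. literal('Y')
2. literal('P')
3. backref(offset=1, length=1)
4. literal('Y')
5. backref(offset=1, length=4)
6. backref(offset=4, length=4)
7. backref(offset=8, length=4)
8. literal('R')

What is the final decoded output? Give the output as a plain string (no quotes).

Token 1: literal('Y'). Output: "Y"
Token 2: literal('P'). Output: "YP"
Token 3: backref(off=1, len=1). Copied 'P' from pos 1. Output: "YPP"
Token 4: literal('Y'). Output: "YPPY"
Token 5: backref(off=1, len=4) (overlapping!). Copied 'YYYY' from pos 3. Output: "YPPYYYYY"
Token 6: backref(off=4, len=4). Copied 'YYYY' from pos 4. Output: "YPPYYYYYYYYY"
Token 7: backref(off=8, len=4). Copied 'YYYY' from pos 4. Output: "YPPYYYYYYYYYYYYY"
Token 8: literal('R'). Output: "YPPYYYYYYYYYYYYYR"

Answer: YPPYYYYYYYYYYYYYR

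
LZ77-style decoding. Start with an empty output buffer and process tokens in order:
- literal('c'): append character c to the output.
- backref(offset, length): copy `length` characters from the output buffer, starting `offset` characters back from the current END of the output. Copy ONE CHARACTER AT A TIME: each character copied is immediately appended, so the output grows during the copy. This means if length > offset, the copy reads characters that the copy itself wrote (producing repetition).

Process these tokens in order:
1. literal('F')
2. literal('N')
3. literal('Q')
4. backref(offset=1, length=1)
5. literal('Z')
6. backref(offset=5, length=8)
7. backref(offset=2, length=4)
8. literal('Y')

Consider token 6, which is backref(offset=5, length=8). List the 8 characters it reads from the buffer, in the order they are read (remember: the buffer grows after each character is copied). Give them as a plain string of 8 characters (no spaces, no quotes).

Token 1: literal('F'). Output: "F"
Token 2: literal('N'). Output: "FN"
Token 3: literal('Q'). Output: "FNQ"
Token 4: backref(off=1, len=1). Copied 'Q' from pos 2. Output: "FNQQ"
Token 5: literal('Z'). Output: "FNQQZ"
Token 6: backref(off=5, len=8). Buffer before: "FNQQZ" (len 5)
  byte 1: read out[0]='F', append. Buffer now: "FNQQZF"
  byte 2: read out[1]='N', append. Buffer now: "FNQQZFN"
  byte 3: read out[2]='Q', append. Buffer now: "FNQQZFNQ"
  byte 4: read out[3]='Q', append. Buffer now: "FNQQZFNQQ"
  byte 5: read out[4]='Z', append. Buffer now: "FNQQZFNQQZ"
  byte 6: read out[5]='F', append. Buffer now: "FNQQZFNQQZF"
  byte 7: read out[6]='N', append. Buffer now: "FNQQZFNQQZFN"
  byte 8: read out[7]='Q', append. Buffer now: "FNQQZFNQQZFNQ"

Answer: FNQQZFNQ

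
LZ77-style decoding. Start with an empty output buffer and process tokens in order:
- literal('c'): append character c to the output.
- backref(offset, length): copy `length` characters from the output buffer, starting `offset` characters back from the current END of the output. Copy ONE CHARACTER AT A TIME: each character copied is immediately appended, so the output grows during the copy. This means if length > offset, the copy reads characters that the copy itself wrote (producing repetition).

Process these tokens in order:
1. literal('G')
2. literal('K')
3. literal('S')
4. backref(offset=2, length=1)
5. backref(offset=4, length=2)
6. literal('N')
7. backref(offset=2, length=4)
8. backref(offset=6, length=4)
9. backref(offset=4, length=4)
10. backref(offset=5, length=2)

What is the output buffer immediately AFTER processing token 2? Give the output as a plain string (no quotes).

Answer: GK

Derivation:
Token 1: literal('G'). Output: "G"
Token 2: literal('K'). Output: "GK"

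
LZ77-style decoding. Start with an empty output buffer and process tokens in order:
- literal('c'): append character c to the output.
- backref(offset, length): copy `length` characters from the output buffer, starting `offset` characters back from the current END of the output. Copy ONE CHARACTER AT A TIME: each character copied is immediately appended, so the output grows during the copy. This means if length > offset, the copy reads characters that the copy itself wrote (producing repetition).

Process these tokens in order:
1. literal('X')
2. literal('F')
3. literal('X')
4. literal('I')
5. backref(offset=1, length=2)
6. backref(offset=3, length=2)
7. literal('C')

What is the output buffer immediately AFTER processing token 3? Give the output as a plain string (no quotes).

Answer: XFX

Derivation:
Token 1: literal('X'). Output: "X"
Token 2: literal('F'). Output: "XF"
Token 3: literal('X'). Output: "XFX"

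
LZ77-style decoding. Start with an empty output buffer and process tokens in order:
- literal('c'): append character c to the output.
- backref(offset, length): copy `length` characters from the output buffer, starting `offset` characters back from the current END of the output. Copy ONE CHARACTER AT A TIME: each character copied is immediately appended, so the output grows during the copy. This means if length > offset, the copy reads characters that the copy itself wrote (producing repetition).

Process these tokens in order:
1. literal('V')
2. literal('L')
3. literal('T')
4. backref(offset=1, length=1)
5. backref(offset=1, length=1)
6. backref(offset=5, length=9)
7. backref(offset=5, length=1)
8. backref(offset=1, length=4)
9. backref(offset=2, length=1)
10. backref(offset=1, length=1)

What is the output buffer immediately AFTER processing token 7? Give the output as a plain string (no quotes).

Answer: VLTTTVLTTTVLTTT

Derivation:
Token 1: literal('V'). Output: "V"
Token 2: literal('L'). Output: "VL"
Token 3: literal('T'). Output: "VLT"
Token 4: backref(off=1, len=1). Copied 'T' from pos 2. Output: "VLTT"
Token 5: backref(off=1, len=1). Copied 'T' from pos 3. Output: "VLTTT"
Token 6: backref(off=5, len=9) (overlapping!). Copied 'VLTTTVLTT' from pos 0. Output: "VLTTTVLTTTVLTT"
Token 7: backref(off=5, len=1). Copied 'T' from pos 9. Output: "VLTTTVLTTTVLTTT"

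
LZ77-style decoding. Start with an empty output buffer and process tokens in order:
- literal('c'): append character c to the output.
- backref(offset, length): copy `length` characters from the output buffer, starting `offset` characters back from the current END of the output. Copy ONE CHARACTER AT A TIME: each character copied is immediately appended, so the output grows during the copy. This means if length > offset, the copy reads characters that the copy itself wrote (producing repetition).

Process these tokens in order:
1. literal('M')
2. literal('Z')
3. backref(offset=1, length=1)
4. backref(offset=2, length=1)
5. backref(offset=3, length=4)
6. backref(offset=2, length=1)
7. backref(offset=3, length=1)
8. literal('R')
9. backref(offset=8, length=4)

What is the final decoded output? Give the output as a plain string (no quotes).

Answer: MZZZZZZZZZRZZZZ

Derivation:
Token 1: literal('M'). Output: "M"
Token 2: literal('Z'). Output: "MZ"
Token 3: backref(off=1, len=1). Copied 'Z' from pos 1. Output: "MZZ"
Token 4: backref(off=2, len=1). Copied 'Z' from pos 1. Output: "MZZZ"
Token 5: backref(off=3, len=4) (overlapping!). Copied 'ZZZZ' from pos 1. Output: "MZZZZZZZ"
Token 6: backref(off=2, len=1). Copied 'Z' from pos 6. Output: "MZZZZZZZZ"
Token 7: backref(off=3, len=1). Copied 'Z' from pos 6. Output: "MZZZZZZZZZ"
Token 8: literal('R'). Output: "MZZZZZZZZZR"
Token 9: backref(off=8, len=4). Copied 'ZZZZ' from pos 3. Output: "MZZZZZZZZZRZZZZ"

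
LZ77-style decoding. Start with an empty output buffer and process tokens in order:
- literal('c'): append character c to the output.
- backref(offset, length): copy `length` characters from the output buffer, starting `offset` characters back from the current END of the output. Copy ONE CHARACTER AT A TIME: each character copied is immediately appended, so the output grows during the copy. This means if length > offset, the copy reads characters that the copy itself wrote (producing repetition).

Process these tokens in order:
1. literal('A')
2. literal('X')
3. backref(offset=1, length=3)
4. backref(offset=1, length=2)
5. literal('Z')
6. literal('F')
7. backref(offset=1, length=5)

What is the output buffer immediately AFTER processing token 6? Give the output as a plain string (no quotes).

Answer: AXXXXXXZF

Derivation:
Token 1: literal('A'). Output: "A"
Token 2: literal('X'). Output: "AX"
Token 3: backref(off=1, len=3) (overlapping!). Copied 'XXX' from pos 1. Output: "AXXXX"
Token 4: backref(off=1, len=2) (overlapping!). Copied 'XX' from pos 4. Output: "AXXXXXX"
Token 5: literal('Z'). Output: "AXXXXXXZ"
Token 6: literal('F'). Output: "AXXXXXXZF"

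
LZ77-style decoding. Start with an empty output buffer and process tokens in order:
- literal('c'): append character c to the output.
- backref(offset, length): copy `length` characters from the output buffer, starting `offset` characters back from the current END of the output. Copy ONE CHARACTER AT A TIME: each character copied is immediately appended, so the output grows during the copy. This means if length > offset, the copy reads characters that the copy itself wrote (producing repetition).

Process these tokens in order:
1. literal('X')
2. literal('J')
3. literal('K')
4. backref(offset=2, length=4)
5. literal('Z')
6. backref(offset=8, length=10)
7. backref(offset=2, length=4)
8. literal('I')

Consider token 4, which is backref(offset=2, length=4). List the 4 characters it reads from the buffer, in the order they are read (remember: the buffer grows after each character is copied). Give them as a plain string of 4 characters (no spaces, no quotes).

Token 1: literal('X'). Output: "X"
Token 2: literal('J'). Output: "XJ"
Token 3: literal('K'). Output: "XJK"
Token 4: backref(off=2, len=4). Buffer before: "XJK" (len 3)
  byte 1: read out[1]='J', append. Buffer now: "XJKJ"
  byte 2: read out[2]='K', append. Buffer now: "XJKJK"
  byte 3: read out[3]='J', append. Buffer now: "XJKJKJ"
  byte 4: read out[4]='K', append. Buffer now: "XJKJKJK"

Answer: JKJK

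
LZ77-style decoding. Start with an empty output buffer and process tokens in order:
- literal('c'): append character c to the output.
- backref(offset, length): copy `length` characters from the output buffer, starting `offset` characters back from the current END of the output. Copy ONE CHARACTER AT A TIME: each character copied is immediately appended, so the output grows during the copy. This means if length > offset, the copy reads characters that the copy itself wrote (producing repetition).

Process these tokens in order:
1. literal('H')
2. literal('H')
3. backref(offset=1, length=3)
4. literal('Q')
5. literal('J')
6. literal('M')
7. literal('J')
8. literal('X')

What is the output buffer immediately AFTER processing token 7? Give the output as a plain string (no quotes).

Answer: HHHHHQJMJ

Derivation:
Token 1: literal('H'). Output: "H"
Token 2: literal('H'). Output: "HH"
Token 3: backref(off=1, len=3) (overlapping!). Copied 'HHH' from pos 1. Output: "HHHHH"
Token 4: literal('Q'). Output: "HHHHHQ"
Token 5: literal('J'). Output: "HHHHHQJ"
Token 6: literal('M'). Output: "HHHHHQJM"
Token 7: literal('J'). Output: "HHHHHQJMJ"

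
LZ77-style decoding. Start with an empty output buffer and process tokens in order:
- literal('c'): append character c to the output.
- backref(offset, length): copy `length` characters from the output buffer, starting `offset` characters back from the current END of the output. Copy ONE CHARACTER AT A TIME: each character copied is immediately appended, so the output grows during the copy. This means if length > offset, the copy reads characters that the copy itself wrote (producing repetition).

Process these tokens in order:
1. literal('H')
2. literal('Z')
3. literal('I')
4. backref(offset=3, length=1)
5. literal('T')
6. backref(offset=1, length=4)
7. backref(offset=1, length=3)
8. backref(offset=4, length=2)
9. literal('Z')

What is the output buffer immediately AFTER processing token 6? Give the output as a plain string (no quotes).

Token 1: literal('H'). Output: "H"
Token 2: literal('Z'). Output: "HZ"
Token 3: literal('I'). Output: "HZI"
Token 4: backref(off=3, len=1). Copied 'H' from pos 0. Output: "HZIH"
Token 5: literal('T'). Output: "HZIHT"
Token 6: backref(off=1, len=4) (overlapping!). Copied 'TTTT' from pos 4. Output: "HZIHTTTTT"

Answer: HZIHTTTTT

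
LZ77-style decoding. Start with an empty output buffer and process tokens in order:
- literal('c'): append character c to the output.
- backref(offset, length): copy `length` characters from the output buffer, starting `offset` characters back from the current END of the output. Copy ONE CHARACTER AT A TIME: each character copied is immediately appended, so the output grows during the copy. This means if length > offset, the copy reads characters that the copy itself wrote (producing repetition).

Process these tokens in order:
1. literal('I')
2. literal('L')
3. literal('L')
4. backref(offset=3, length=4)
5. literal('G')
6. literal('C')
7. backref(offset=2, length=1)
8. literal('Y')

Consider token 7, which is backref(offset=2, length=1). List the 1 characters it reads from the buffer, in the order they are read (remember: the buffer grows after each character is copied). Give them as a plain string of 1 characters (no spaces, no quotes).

Answer: G

Derivation:
Token 1: literal('I'). Output: "I"
Token 2: literal('L'). Output: "IL"
Token 3: literal('L'). Output: "ILL"
Token 4: backref(off=3, len=4) (overlapping!). Copied 'ILLI' from pos 0. Output: "ILLILLI"
Token 5: literal('G'). Output: "ILLILLIG"
Token 6: literal('C'). Output: "ILLILLIGC"
Token 7: backref(off=2, len=1). Buffer before: "ILLILLIGC" (len 9)
  byte 1: read out[7]='G', append. Buffer now: "ILLILLIGCG"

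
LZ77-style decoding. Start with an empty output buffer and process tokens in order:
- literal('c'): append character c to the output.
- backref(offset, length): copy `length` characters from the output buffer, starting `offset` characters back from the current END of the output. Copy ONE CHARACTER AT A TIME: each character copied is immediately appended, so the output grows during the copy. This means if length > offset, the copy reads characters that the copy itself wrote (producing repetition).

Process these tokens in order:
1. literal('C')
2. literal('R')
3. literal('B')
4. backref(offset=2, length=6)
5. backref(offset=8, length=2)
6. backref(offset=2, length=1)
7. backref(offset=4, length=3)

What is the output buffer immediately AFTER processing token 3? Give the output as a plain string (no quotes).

Token 1: literal('C'). Output: "C"
Token 2: literal('R'). Output: "CR"
Token 3: literal('B'). Output: "CRB"

Answer: CRB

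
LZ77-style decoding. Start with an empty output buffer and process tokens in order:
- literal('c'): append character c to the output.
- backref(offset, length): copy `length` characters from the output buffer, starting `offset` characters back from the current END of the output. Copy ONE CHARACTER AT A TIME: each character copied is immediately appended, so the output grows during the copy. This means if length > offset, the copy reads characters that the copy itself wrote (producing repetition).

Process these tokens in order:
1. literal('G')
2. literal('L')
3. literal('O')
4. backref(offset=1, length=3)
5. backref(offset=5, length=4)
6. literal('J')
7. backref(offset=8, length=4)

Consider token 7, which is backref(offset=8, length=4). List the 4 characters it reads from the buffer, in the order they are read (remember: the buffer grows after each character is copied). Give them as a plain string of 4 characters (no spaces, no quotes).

Answer: OOOL

Derivation:
Token 1: literal('G'). Output: "G"
Token 2: literal('L'). Output: "GL"
Token 3: literal('O'). Output: "GLO"
Token 4: backref(off=1, len=3) (overlapping!). Copied 'OOO' from pos 2. Output: "GLOOOO"
Token 5: backref(off=5, len=4). Copied 'LOOO' from pos 1. Output: "GLOOOOLOOO"
Token 6: literal('J'). Output: "GLOOOOLOOOJ"
Token 7: backref(off=8, len=4). Buffer before: "GLOOOOLOOOJ" (len 11)
  byte 1: read out[3]='O', append. Buffer now: "GLOOOOLOOOJO"
  byte 2: read out[4]='O', append. Buffer now: "GLOOOOLOOOJOO"
  byte 3: read out[5]='O', append. Buffer now: "GLOOOOLOOOJOOO"
  byte 4: read out[6]='L', append. Buffer now: "GLOOOOLOOOJOOOL"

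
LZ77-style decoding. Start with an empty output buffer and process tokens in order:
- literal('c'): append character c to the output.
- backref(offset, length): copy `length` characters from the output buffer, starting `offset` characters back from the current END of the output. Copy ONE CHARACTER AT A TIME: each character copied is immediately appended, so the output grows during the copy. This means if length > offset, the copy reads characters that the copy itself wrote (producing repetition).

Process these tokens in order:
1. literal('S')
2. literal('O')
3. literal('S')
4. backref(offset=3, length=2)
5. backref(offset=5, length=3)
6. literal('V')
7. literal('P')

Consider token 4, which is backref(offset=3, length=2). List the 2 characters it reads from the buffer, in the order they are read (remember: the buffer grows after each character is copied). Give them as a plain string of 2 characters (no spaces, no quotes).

Answer: SO

Derivation:
Token 1: literal('S'). Output: "S"
Token 2: literal('O'). Output: "SO"
Token 3: literal('S'). Output: "SOS"
Token 4: backref(off=3, len=2). Buffer before: "SOS" (len 3)
  byte 1: read out[0]='S', append. Buffer now: "SOSS"
  byte 2: read out[1]='O', append. Buffer now: "SOSSO"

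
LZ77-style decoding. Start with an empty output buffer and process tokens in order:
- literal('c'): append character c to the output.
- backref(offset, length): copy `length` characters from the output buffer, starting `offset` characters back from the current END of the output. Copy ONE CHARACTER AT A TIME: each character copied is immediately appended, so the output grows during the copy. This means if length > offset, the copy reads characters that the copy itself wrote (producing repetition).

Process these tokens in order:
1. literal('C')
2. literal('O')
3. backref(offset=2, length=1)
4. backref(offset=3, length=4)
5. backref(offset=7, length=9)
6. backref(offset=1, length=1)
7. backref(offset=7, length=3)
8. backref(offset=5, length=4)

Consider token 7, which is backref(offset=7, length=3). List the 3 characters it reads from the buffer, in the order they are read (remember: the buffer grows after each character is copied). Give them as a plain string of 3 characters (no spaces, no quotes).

Token 1: literal('C'). Output: "C"
Token 2: literal('O'). Output: "CO"
Token 3: backref(off=2, len=1). Copied 'C' from pos 0. Output: "COC"
Token 4: backref(off=3, len=4) (overlapping!). Copied 'COCC' from pos 0. Output: "COCCOCC"
Token 5: backref(off=7, len=9) (overlapping!). Copied 'COCCOCCCO' from pos 0. Output: "COCCOCCCOCCOCCCO"
Token 6: backref(off=1, len=1). Copied 'O' from pos 15. Output: "COCCOCCCOCCOCCCOO"
Token 7: backref(off=7, len=3). Buffer before: "COCCOCCCOCCOCCCOO" (len 17)
  byte 1: read out[10]='C', append. Buffer now: "COCCOCCCOCCOCCCOOC"
  byte 2: read out[11]='O', append. Buffer now: "COCCOCCCOCCOCCCOOCO"
  byte 3: read out[12]='C', append. Buffer now: "COCCOCCCOCCOCCCOOCOC"

Answer: COC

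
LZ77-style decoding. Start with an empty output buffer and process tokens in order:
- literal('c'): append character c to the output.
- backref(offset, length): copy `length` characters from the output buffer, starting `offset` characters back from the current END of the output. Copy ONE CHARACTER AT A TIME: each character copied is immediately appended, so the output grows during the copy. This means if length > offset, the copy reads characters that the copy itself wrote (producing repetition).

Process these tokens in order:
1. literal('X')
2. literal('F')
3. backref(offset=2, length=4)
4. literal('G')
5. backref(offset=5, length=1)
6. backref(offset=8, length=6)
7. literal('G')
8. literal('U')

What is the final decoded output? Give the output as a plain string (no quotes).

Token 1: literal('X'). Output: "X"
Token 2: literal('F'). Output: "XF"
Token 3: backref(off=2, len=4) (overlapping!). Copied 'XFXF' from pos 0. Output: "XFXFXF"
Token 4: literal('G'). Output: "XFXFXFG"
Token 5: backref(off=5, len=1). Copied 'X' from pos 2. Output: "XFXFXFGX"
Token 6: backref(off=8, len=6). Copied 'XFXFXF' from pos 0. Output: "XFXFXFGXXFXFXF"
Token 7: literal('G'). Output: "XFXFXFGXXFXFXFG"
Token 8: literal('U'). Output: "XFXFXFGXXFXFXFGU"

Answer: XFXFXFGXXFXFXFGU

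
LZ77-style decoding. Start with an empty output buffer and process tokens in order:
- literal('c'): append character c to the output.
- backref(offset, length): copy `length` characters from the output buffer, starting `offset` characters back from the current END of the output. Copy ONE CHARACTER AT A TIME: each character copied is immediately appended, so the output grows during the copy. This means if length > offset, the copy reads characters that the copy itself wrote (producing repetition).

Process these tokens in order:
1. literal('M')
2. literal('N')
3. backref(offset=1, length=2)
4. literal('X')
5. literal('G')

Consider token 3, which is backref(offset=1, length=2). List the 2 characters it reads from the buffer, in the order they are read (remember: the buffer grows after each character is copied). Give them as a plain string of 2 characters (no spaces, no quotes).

Answer: NN

Derivation:
Token 1: literal('M'). Output: "M"
Token 2: literal('N'). Output: "MN"
Token 3: backref(off=1, len=2). Buffer before: "MN" (len 2)
  byte 1: read out[1]='N', append. Buffer now: "MNN"
  byte 2: read out[2]='N', append. Buffer now: "MNNN"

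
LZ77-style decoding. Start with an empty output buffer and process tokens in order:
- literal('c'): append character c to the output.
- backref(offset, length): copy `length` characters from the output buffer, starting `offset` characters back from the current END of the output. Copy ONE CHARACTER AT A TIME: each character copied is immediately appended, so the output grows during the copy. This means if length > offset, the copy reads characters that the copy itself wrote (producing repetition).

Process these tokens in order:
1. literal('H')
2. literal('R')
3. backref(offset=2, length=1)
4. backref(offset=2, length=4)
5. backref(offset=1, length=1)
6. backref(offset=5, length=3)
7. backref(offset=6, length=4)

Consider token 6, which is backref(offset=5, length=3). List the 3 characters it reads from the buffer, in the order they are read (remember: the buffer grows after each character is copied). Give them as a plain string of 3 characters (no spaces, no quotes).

Answer: RHR

Derivation:
Token 1: literal('H'). Output: "H"
Token 2: literal('R'). Output: "HR"
Token 3: backref(off=2, len=1). Copied 'H' from pos 0. Output: "HRH"
Token 4: backref(off=2, len=4) (overlapping!). Copied 'RHRH' from pos 1. Output: "HRHRHRH"
Token 5: backref(off=1, len=1). Copied 'H' from pos 6. Output: "HRHRHRHH"
Token 6: backref(off=5, len=3). Buffer before: "HRHRHRHH" (len 8)
  byte 1: read out[3]='R', append. Buffer now: "HRHRHRHHR"
  byte 2: read out[4]='H', append. Buffer now: "HRHRHRHHRH"
  byte 3: read out[5]='R', append. Buffer now: "HRHRHRHHRHR"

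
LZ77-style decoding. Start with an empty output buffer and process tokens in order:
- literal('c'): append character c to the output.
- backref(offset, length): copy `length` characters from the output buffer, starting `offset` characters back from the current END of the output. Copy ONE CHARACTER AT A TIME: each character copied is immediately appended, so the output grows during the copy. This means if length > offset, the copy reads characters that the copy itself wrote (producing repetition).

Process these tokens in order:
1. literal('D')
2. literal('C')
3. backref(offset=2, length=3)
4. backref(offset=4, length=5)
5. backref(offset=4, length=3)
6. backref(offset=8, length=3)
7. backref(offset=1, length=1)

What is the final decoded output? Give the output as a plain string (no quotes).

Answer: DCDCDCDCDCDCDCDCC

Derivation:
Token 1: literal('D'). Output: "D"
Token 2: literal('C'). Output: "DC"
Token 3: backref(off=2, len=3) (overlapping!). Copied 'DCD' from pos 0. Output: "DCDCD"
Token 4: backref(off=4, len=5) (overlapping!). Copied 'CDCDC' from pos 1. Output: "DCDCDCDCDC"
Token 5: backref(off=4, len=3). Copied 'DCD' from pos 6. Output: "DCDCDCDCDCDCD"
Token 6: backref(off=8, len=3). Copied 'CDC' from pos 5. Output: "DCDCDCDCDCDCDCDC"
Token 7: backref(off=1, len=1). Copied 'C' from pos 15. Output: "DCDCDCDCDCDCDCDCC"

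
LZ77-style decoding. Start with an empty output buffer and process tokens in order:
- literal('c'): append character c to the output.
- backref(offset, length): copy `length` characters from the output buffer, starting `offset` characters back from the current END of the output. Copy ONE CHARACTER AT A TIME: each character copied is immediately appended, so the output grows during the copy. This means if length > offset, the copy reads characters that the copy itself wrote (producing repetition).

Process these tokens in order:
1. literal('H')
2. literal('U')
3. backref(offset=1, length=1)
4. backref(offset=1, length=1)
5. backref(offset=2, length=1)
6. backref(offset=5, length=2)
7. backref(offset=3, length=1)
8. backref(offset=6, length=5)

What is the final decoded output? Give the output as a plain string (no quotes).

Token 1: literal('H'). Output: "H"
Token 2: literal('U'). Output: "HU"
Token 3: backref(off=1, len=1). Copied 'U' from pos 1. Output: "HUU"
Token 4: backref(off=1, len=1). Copied 'U' from pos 2. Output: "HUUU"
Token 5: backref(off=2, len=1). Copied 'U' from pos 2. Output: "HUUUU"
Token 6: backref(off=5, len=2). Copied 'HU' from pos 0. Output: "HUUUUHU"
Token 7: backref(off=3, len=1). Copied 'U' from pos 4. Output: "HUUUUHUU"
Token 8: backref(off=6, len=5). Copied 'UUUHU' from pos 2. Output: "HUUUUHUUUUUHU"

Answer: HUUUUHUUUUUHU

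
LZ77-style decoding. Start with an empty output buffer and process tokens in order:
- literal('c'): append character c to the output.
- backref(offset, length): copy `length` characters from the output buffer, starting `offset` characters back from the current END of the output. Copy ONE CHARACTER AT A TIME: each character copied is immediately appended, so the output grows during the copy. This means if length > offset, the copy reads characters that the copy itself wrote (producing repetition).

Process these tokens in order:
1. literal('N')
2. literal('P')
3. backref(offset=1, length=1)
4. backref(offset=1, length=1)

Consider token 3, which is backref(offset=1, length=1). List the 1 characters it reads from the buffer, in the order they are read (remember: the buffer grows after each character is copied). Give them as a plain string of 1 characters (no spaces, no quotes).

Token 1: literal('N'). Output: "N"
Token 2: literal('P'). Output: "NP"
Token 3: backref(off=1, len=1). Buffer before: "NP" (len 2)
  byte 1: read out[1]='P', append. Buffer now: "NPP"

Answer: P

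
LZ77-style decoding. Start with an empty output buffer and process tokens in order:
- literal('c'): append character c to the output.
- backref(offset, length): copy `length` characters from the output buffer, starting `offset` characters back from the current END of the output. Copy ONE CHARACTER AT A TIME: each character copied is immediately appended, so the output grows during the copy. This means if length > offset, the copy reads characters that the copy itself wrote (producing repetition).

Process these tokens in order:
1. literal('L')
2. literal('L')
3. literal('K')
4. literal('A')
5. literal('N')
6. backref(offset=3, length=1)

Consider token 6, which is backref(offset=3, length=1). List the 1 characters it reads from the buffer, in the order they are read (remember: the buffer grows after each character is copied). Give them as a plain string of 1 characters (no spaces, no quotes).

Answer: K

Derivation:
Token 1: literal('L'). Output: "L"
Token 2: literal('L'). Output: "LL"
Token 3: literal('K'). Output: "LLK"
Token 4: literal('A'). Output: "LLKA"
Token 5: literal('N'). Output: "LLKAN"
Token 6: backref(off=3, len=1). Buffer before: "LLKAN" (len 5)
  byte 1: read out[2]='K', append. Buffer now: "LLKANK"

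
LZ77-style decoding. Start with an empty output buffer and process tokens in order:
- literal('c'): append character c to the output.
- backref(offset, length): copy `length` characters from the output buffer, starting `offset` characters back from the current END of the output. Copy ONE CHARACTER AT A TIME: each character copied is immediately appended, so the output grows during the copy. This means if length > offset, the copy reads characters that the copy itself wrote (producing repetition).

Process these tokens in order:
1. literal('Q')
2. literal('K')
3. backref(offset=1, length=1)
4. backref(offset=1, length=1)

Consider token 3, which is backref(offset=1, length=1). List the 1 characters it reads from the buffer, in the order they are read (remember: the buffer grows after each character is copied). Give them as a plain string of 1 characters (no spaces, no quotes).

Answer: K

Derivation:
Token 1: literal('Q'). Output: "Q"
Token 2: literal('K'). Output: "QK"
Token 3: backref(off=1, len=1). Buffer before: "QK" (len 2)
  byte 1: read out[1]='K', append. Buffer now: "QKK"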